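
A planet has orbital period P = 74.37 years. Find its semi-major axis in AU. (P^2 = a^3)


a = P^(2/3) = 74.37^(2/3) = 17.6847

17.6847 AU


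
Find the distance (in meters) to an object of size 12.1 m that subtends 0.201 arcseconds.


D = size / theta_rad, theta_rad = 0.201 * pi/(180*3600) = 9.745e-07, D = 1.242e+07

1.242e+07 m


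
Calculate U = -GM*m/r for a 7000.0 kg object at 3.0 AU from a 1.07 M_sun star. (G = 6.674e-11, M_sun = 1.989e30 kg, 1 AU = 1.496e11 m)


M = 1.07 * 1.989e30 kg = 2.12823e+30 kg; r = 3.0 AU * 1.496e11 m/AU = 4.488e+11 m. U = -GM*m/r = -(6.674e-11 * 2.12823e+30 * 7000.0) / 4.488e+11 = -2.215e+12

-2.215e+12 J


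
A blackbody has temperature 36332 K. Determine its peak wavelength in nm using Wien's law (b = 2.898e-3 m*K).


lam_max = b / T = 2.898e-3 / 36332 = 7.976e-08 m = 79.7644 nm

79.7644 nm


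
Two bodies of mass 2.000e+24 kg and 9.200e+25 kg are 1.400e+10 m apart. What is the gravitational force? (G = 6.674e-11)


F = G*m1*m2/r^2 = 6.674e-11 * 2.000e+24 * 9.200e+25 / (1.400e+10)^2 = 6.674e-11 * 1.840e+50 / 1.960e+20 = 6.265e+19

6.265e+19 N


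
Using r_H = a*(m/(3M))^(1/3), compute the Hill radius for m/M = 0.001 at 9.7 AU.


r_H = a * (m/3M)^(1/3) = 9.7 * (0.001/3)^(1/3) = 0.6726

0.6726 AU


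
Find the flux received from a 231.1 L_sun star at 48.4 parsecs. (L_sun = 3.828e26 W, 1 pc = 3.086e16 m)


F = L / (4*pi*d^2) = 8.847e+28 / (4*pi*(1.494e+18)^2) = 3.156e-09

3.156e-09 W/m^2


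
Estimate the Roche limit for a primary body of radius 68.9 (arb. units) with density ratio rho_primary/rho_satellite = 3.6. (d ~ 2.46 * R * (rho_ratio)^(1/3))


d_Roche = 2.46 * 68.9 * 3.6^(1/3) = 259.7697

259.7697


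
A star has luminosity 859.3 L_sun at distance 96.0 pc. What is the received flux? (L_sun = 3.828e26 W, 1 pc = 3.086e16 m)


F = L / (4*pi*d^2) = 3.289e+29 / (4*pi*(2.963e+18)^2) = 2.982e-09

2.982e-09 W/m^2


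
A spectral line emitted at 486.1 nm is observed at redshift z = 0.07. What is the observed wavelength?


lam_obs = lam_emit * (1 + z) = 486.1 * (1 + 0.07) = 520.127

520.127 nm


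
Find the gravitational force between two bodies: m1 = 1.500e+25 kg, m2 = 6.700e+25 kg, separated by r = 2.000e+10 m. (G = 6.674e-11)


F = G*m1*m2/r^2 = 6.674e-11 * 1.500e+25 * 6.700e+25 / (2.000e+10)^2 = 6.674e-11 * 1.005e+51 / 4.000e+20 = 1.677e+20

1.677e+20 N


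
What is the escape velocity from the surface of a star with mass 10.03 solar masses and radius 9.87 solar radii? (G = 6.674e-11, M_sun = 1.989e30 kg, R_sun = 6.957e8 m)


M = 10.03 * 1.989e30 kg = 1.994967e+31 kg; R = 9.87 * 6.957e8 m = 6.866559e+09 m. v_esc = sqrt(2GM/R) = sqrt(2 * 6.674e-11 * 1.994967e+31 / 6.866559e+09) = 622739.4504

622739.4504 m/s


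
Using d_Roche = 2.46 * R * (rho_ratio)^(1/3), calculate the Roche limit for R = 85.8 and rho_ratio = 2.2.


d_Roche = 2.46 * 85.8 * 2.2^(1/3) = 274.5132

274.5132


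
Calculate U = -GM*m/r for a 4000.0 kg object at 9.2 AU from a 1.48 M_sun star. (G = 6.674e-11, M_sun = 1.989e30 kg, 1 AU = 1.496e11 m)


M = 1.48 * 1.989e30 kg = 2.94372e+30 kg; r = 9.2 AU * 1.496e11 m/AU = 1.37632e+12 m. U = -GM*m/r = -(6.674e-11 * 2.94372e+30 * 4000.0) / 1.37632e+12 = -5.710e+11

-5.710e+11 J


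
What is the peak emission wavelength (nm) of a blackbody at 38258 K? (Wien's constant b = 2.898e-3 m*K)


lam_max = b / T = 2.898e-3 / 38258 = 7.575e-08 m = 75.7489 nm

75.7489 nm


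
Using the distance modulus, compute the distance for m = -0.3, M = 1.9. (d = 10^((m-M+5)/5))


d = 10^((m - M + 5)/5) = 10^((-0.3 - 1.9 + 5)/5) = 3.6308

3.6308 pc


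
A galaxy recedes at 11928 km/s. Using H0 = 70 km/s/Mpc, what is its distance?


d = v / H0 = 11928 / 70 = 170.4

170.4 Mpc


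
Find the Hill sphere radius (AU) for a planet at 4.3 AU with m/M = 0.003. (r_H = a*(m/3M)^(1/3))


r_H = a * (m/3M)^(1/3) = 4.3 * (0.003/3)^(1/3) = 0.43

0.43 AU


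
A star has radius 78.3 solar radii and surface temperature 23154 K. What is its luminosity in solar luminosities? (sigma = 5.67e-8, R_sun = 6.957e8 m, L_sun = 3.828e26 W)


R = 78.3 * 6.957e8 m = 5.447331e+10 m. L = 4*pi*R^2*sigma*T^4 = 4*pi*(5.447331e+10)^2 * 5.67e-8 * 23154^4 = 6.076654852e+32 W. L/L_sun = 6.076654852e+32 / 3.828e26 = 1.587e+06

1.587e+06 L_sun


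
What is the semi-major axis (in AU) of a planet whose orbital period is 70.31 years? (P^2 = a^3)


a = P^(2/3) = 70.31^(2/3) = 17.0351

17.0351 AU


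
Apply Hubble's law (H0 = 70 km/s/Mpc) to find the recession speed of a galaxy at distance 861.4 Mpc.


v = H0 * d = 70 * 861.4 = 60298.0

60298.0 km/s


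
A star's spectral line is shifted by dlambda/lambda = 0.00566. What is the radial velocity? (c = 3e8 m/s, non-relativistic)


v = (dlambda/lambda) * c = 0.00566 * 3e8 = 1.698e+06

1.698e+06 m/s


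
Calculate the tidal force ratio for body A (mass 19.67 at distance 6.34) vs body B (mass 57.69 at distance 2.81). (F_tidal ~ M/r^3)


Ratio = (M1/r1^3) / (M2/r2^3) = (19.67/6.34^3) / (57.69/2.81^3) = 0.0297

0.0297


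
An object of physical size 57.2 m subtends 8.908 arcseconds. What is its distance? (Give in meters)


D = size / theta_rad, theta_rad = 8.908 * pi/(180*3600) = 4.319e-05, D = 1.324e+06

1.324e+06 m


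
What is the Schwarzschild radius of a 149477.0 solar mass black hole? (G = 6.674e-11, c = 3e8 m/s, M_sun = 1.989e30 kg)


M = 149477.0 * 1.989e30 kg = 2.97309753e+35 kg. rs = 2GM/c^2 = 2 * 6.674e-11 * 2.97309753e+35 / (3e8)^2 = 4.409e+08

4.409e+08 m


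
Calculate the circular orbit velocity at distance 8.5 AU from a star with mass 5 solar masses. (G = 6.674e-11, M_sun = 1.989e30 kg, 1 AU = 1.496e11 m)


v = sqrt(GM/r) = sqrt(6.674e-11 * 9.945e+30 / 1.272e+12) = 22846.5294

22846.5294 m/s


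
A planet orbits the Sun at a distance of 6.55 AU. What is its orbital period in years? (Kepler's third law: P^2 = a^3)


P = a^(3/2) = 6.55^1.5 = 16.7634

16.7634 years


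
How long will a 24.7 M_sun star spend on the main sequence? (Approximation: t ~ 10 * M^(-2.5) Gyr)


t = 10 * M^(-2.5) = 10 * 24.7^(-2.5) = 0.0033

0.0033 Gyr


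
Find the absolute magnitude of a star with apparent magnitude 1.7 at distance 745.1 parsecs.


M = m - 5*log10(d) + 5 = 1.7 - 5*log10(745.1) + 5 = -7.6611

-7.6611


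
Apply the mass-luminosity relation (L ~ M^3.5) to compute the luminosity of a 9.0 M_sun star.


L/L_sun = (M/M_sun)^3.5 = 9.0^3.5 = 2187.0

2187.0 L_sun


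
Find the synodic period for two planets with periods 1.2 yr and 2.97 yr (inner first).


1/P_syn = |1/P1 - 1/P2| = |1/1.2 - 1/2.97| => P_syn = 2.0136

2.0136 years


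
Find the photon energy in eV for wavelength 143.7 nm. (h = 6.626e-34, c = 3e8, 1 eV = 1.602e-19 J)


E = hc/lambda = 6.626e-34 * 3e8 / 1.437e-07 = 1.383e-18 J = 8.6348 eV

8.6348 eV


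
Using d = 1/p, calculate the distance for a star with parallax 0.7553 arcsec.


d = 1/p = 1/0.7553 = 1.324

1.324 pc


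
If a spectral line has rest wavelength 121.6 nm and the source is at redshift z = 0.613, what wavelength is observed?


lam_obs = lam_emit * (1 + z) = 121.6 * (1 + 0.613) = 196.1408

196.1408 nm


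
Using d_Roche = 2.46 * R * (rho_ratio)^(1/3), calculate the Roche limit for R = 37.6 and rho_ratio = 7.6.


d_Roche = 2.46 * 37.6 * 7.6^(1/3) = 181.8559

181.8559


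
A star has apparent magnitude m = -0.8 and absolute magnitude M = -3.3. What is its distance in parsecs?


d = 10^((m - M + 5)/5) = 10^((-0.8 - -3.3 + 5)/5) = 31.6228

31.6228 pc


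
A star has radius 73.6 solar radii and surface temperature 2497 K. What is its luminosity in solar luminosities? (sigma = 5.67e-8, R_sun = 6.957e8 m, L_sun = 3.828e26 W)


R = 73.6 * 6.957e8 m = 5.120352e+10 m. L = 4*pi*R^2*sigma*T^4 = 4*pi*(5.120352e+10)^2 * 5.67e-8 * 2497^4 = 7.262175295e+28 W. L/L_sun = 7.262175295e+28 / 3.828e26 = 189.712

189.712 L_sun


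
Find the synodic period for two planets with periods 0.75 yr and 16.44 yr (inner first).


1/P_syn = |1/P1 - 1/P2| = |1/0.75 - 1/16.44| => P_syn = 0.7859

0.7859 years


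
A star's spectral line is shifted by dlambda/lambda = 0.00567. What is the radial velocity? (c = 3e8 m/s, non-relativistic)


v = (dlambda/lambda) * c = 0.00567 * 3e8 = 1.701e+06

1.701e+06 m/s


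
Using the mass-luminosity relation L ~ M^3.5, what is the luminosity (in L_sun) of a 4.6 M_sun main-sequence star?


L/L_sun = (M/M_sun)^3.5 = 4.6^3.5 = 208.7625

208.7625 L_sun


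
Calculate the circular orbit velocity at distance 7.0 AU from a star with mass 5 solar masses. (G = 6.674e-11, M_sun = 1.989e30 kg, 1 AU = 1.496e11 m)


v = sqrt(GM/r) = sqrt(6.674e-11 * 9.945e+30 / 1.047e+12) = 25175.6492

25175.6492 m/s


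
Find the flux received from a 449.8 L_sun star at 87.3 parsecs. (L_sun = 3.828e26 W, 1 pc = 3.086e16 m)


F = L / (4*pi*d^2) = 1.722e+29 / (4*pi*(2.694e+18)^2) = 1.888e-09

1.888e-09 W/m^2


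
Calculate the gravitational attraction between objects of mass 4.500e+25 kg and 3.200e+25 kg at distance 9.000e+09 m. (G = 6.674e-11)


F = G*m1*m2/r^2 = 6.674e-11 * 4.500e+25 * 3.200e+25 / (9.000e+09)^2 = 6.674e-11 * 1.440e+51 / 8.100e+19 = 1.186e+21

1.186e+21 N


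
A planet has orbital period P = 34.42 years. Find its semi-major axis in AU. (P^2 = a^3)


a = P^(2/3) = 34.42^(2/3) = 10.5813

10.5813 AU


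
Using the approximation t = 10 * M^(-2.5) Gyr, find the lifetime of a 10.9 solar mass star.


t = 10 * M^(-2.5) = 10 * 10.9^(-2.5) = 0.0255

0.0255 Gyr


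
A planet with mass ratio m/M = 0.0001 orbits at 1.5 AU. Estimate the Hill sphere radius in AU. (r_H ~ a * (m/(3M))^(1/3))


r_H = a * (m/3M)^(1/3) = 1.5 * (0.0001/3)^(1/3) = 0.0483

0.0483 AU


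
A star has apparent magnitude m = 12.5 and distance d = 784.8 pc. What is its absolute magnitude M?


M = m - 5*log10(d) + 5 = 12.5 - 5*log10(784.8) + 5 = 3.0262

3.0262


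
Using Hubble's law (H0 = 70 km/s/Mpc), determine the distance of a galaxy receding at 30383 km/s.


d = v / H0 = 30383 / 70 = 434.0429

434.0429 Mpc


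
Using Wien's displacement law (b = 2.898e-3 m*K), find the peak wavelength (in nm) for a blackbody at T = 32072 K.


lam_max = b / T = 2.898e-3 / 32072 = 9.036e-08 m = 90.3592 nm

90.3592 nm


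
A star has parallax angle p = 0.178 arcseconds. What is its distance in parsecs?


d = 1/p = 1/0.178 = 5.618

5.618 pc


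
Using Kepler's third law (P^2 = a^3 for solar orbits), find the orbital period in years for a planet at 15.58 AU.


P = a^(3/2) = 15.58^1.5 = 61.4966

61.4966 years


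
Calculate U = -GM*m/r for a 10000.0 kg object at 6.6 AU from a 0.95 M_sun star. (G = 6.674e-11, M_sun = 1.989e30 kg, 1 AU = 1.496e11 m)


M = 0.95 * 1.989e30 kg = 1.88955e+30 kg; r = 6.6 AU * 1.496e11 m/AU = 9.8736e+11 m. U = -GM*m/r = -(6.674e-11 * 1.88955e+30 * 10000.0) / 9.8736e+11 = -1.277e+12

-1.277e+12 J


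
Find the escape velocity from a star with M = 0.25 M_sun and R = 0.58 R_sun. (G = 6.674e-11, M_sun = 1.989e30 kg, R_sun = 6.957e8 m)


M = 0.25 * 1.989e30 kg = 4.9725e+29 kg; R = 0.58 * 6.957e8 m = 4.03506e+08 m. v_esc = sqrt(2GM/R) = sqrt(2 * 6.674e-11 * 4.9725e+29 / 4.03506e+08) = 405574.3646

405574.3646 m/s


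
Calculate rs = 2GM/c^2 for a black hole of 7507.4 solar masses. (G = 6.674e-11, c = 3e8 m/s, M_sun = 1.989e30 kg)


M = 7507.4 * 1.989e30 kg = 1.49322186e+34 kg. rs = 2GM/c^2 = 2 * 6.674e-11 * 1.49322186e+34 / (3e8)^2 = 2.215e+07

2.215e+07 m


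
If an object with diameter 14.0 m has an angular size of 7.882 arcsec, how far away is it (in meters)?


D = size / theta_rad, theta_rad = 7.882 * pi/(180*3600) = 3.821e-05, D = 366367.329

366367.329 m


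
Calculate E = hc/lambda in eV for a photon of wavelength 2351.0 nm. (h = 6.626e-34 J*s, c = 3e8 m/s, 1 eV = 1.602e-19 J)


E = hc/lambda = 6.626e-34 * 3e8 / 2.351e-06 = 8.455e-20 J = 0.5278 eV

0.5278 eV


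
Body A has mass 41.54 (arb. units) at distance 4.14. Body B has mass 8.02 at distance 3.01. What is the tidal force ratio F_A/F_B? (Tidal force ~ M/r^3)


Ratio = (M1/r1^3) / (M2/r2^3) = (41.54/4.14^3) / (8.02/3.01^3) = 1.9906

1.9906


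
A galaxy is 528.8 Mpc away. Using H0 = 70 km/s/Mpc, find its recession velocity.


v = H0 * d = 70 * 528.8 = 37016.0

37016.0 km/s


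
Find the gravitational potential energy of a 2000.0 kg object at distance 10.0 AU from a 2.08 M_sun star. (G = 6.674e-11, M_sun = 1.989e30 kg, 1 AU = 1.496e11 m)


M = 2.08 * 1.989e30 kg = 4.13712e+30 kg; r = 10.0 AU * 1.496e11 m/AU = 1.496e+12 m. U = -GM*m/r = -(6.674e-11 * 4.13712e+30 * 2000.0) / 1.496e+12 = -3.691e+11

-3.691e+11 J


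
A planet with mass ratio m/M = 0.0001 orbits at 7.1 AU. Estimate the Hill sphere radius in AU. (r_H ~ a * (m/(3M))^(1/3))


r_H = a * (m/3M)^(1/3) = 7.1 * (0.0001/3)^(1/3) = 0.2285

0.2285 AU


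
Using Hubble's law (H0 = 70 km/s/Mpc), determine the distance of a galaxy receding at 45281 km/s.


d = v / H0 = 45281 / 70 = 646.8714

646.8714 Mpc


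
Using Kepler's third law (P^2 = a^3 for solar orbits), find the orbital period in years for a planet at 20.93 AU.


P = a^(3/2) = 20.93^1.5 = 95.7533

95.7533 years


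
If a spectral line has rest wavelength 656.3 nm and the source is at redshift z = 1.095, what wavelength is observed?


lam_obs = lam_emit * (1 + z) = 656.3 * (1 + 1.095) = 1374.9485

1374.9485 nm


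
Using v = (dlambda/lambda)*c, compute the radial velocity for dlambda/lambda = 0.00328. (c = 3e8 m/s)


v = (dlambda/lambda) * c = 0.00328 * 3e8 = 984000.0

984000.0 m/s


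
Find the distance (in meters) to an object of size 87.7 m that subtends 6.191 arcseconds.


D = size / theta_rad, theta_rad = 6.191 * pi/(180*3600) = 3.001e-05, D = 2.922e+06

2.922e+06 m


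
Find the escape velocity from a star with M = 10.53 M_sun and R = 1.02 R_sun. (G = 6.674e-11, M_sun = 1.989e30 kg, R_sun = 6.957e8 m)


M = 10.53 * 1.989e30 kg = 2.094417e+31 kg; R = 1.02 * 6.957e8 m = 7.09614e+08 m. v_esc = sqrt(2GM/R) = sqrt(2 * 6.674e-11 * 2.094417e+31 / 7.09614e+08) = 1.985e+06

1.985e+06 m/s


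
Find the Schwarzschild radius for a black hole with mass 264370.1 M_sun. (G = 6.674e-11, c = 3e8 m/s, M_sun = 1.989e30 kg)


M = 264370.1 * 1.989e30 kg = 5.258321289e+35 kg. rs = 2GM/c^2 = 2 * 6.674e-11 * 5.258321289e+35 / (3e8)^2 = 7.799e+08

7.799e+08 m


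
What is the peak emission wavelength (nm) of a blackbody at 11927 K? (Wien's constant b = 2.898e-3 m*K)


lam_max = b / T = 2.898e-3 / 11927 = 2.430e-07 m = 242.9781 nm

242.9781 nm


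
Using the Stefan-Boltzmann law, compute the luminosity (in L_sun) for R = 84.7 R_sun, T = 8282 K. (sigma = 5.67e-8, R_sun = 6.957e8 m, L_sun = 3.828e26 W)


R = 84.7 * 6.957e8 m = 5.892579e+10 m. L = 4*pi*R^2*sigma*T^4 = 4*pi*(5.892579e+10)^2 * 5.67e-8 * 8282^4 = 1.163977687e+31 W. L/L_sun = 1.163977687e+31 / 3.828e26 = 30406.9406

30406.9406 L_sun


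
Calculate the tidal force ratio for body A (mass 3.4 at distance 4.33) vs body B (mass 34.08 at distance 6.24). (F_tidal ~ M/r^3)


Ratio = (M1/r1^3) / (M2/r2^3) = (3.4/4.33^3) / (34.08/6.24^3) = 0.2986

0.2986


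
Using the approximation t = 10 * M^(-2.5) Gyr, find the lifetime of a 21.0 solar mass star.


t = 10 * M^(-2.5) = 10 * 21.0^(-2.5) = 0.0049

0.0049 Gyr


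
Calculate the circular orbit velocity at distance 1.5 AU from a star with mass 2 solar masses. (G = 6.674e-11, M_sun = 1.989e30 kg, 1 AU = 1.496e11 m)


v = sqrt(GM/r) = sqrt(6.674e-11 * 3.978e+30 / 2.244e+11) = 34396.485

34396.485 m/s


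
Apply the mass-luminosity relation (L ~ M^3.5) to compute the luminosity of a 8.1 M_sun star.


L/L_sun = (M/M_sun)^3.5 = 8.1^3.5 = 1512.5076

1512.5076 L_sun


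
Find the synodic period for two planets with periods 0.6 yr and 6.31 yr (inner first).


1/P_syn = |1/P1 - 1/P2| = |1/0.6 - 1/6.31| => P_syn = 0.663

0.663 years


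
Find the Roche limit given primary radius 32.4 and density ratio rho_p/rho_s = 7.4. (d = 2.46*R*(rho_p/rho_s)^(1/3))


d_Roche = 2.46 * 32.4 * 7.4^(1/3) = 155.3188

155.3188


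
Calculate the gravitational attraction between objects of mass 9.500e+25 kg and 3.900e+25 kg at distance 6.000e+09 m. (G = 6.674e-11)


F = G*m1*m2/r^2 = 6.674e-11 * 9.500e+25 * 3.900e+25 / (6.000e+09)^2 = 6.674e-11 * 3.705e+51 / 3.600e+19 = 6.869e+21

6.869e+21 N


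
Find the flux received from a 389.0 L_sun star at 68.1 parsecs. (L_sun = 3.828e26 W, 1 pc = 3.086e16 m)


F = L / (4*pi*d^2) = 1.489e+29 / (4*pi*(2.102e+18)^2) = 2.683e-09

2.683e-09 W/m^2


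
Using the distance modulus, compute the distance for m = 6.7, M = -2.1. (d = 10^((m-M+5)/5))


d = 10^((m - M + 5)/5) = 10^((6.7 - -2.1 + 5)/5) = 575.4399

575.4399 pc


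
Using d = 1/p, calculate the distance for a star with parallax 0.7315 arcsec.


d = 1/p = 1/0.7315 = 1.3671

1.3671 pc


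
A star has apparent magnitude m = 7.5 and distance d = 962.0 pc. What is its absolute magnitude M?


M = m - 5*log10(d) + 5 = 7.5 - 5*log10(962.0) + 5 = -2.4159

-2.4159


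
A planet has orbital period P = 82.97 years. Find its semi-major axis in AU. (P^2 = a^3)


a = P^(2/3) = 82.97^(2/3) = 19.0231

19.0231 AU


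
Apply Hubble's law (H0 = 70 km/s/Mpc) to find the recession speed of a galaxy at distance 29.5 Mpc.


v = H0 * d = 70 * 29.5 = 2065.0

2065.0 km/s


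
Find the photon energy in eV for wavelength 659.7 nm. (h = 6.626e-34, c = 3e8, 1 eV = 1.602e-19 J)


E = hc/lambda = 6.626e-34 * 3e8 / 6.597e-07 = 3.013e-19 J = 1.8809 eV

1.8809 eV


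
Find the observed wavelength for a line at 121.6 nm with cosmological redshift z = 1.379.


lam_obs = lam_emit * (1 + z) = 121.6 * (1 + 1.379) = 289.2864

289.2864 nm


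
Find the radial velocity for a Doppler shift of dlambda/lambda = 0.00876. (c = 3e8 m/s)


v = (dlambda/lambda) * c = 0.00876 * 3e8 = 2.628e+06

2.628e+06 m/s


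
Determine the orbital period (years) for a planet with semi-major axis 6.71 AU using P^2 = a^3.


P = a^(3/2) = 6.71^1.5 = 17.3814

17.3814 years


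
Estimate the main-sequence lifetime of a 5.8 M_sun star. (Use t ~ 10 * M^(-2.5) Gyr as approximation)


t = 10 * M^(-2.5) = 10 * 5.8^(-2.5) = 0.1234

0.1234 Gyr


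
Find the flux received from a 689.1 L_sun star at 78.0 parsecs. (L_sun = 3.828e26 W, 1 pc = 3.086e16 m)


F = L / (4*pi*d^2) = 2.638e+29 / (4*pi*(2.407e+18)^2) = 3.623e-09

3.623e-09 W/m^2


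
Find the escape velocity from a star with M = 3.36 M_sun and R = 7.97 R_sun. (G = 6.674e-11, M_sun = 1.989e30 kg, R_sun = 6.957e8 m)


M = 3.36 * 1.989e30 kg = 6.68304e+30 kg; R = 7.97 * 6.957e8 m = 5.544729e+09 m. v_esc = sqrt(2GM/R) = sqrt(2 * 6.674e-11 * 6.68304e+30 / 5.544729e+09) = 401102.1287

401102.1287 m/s


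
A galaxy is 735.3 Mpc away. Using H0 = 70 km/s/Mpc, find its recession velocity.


v = H0 * d = 70 * 735.3 = 51471.0

51471.0 km/s


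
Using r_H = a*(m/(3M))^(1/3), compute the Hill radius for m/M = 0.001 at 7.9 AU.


r_H = a * (m/3M)^(1/3) = 7.9 * (0.001/3)^(1/3) = 0.5478

0.5478 AU


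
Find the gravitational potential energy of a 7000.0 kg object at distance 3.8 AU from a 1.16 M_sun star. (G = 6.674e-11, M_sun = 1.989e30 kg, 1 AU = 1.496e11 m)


M = 1.16 * 1.989e30 kg = 2.30724e+30 kg; r = 3.8 AU * 1.496e11 m/AU = 5.6848e+11 m. U = -GM*m/r = -(6.674e-11 * 2.30724e+30 * 7000.0) / 5.6848e+11 = -1.896e+12

-1.896e+12 J


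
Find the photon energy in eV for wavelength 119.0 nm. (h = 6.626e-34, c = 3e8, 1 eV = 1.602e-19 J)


E = hc/lambda = 6.626e-34 * 3e8 / 1.190e-07 = 1.670e-18 J = 10.4271 eV

10.4271 eV


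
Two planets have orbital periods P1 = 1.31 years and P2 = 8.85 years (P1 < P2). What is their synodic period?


1/P_syn = |1/P1 - 1/P2| = |1/1.31 - 1/8.85| => P_syn = 1.5376

1.5376 years


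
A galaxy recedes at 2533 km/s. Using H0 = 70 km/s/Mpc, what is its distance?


d = v / H0 = 2533 / 70 = 36.1857

36.1857 Mpc


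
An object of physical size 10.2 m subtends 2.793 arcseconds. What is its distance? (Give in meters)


D = size / theta_rad, theta_rad = 2.793 * pi/(180*3600) = 1.354e-05, D = 753276.4138

753276.4138 m


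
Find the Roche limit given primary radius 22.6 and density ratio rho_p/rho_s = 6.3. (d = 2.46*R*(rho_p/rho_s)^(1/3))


d_Roche = 2.46 * 22.6 * 6.3^(1/3) = 102.6811

102.6811


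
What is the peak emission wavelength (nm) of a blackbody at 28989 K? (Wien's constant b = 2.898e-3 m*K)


lam_max = b / T = 2.898e-3 / 28989 = 9.997e-08 m = 99.969 nm

99.969 nm


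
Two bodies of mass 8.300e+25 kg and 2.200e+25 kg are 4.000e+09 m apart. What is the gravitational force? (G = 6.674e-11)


F = G*m1*m2/r^2 = 6.674e-11 * 8.300e+25 * 2.200e+25 / (4.000e+09)^2 = 6.674e-11 * 1.826e+51 / 1.600e+19 = 7.617e+21

7.617e+21 N


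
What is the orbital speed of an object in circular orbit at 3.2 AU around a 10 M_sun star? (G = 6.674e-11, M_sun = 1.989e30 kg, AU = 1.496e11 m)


v = sqrt(GM/r) = sqrt(6.674e-11 * 1.989e+31 / 4.787e+11) = 52658.6483

52658.6483 m/s


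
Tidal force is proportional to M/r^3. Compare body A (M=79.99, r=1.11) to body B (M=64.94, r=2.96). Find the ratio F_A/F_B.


Ratio = (M1/r1^3) / (M2/r2^3) = (79.99/1.11^3) / (64.94/2.96^3) = 23.3577

23.3577


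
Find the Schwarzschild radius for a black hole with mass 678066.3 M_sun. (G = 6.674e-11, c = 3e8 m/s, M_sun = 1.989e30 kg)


M = 678066.3 * 1.989e30 kg = 1.348673871e+36 kg. rs = 2GM/c^2 = 2 * 6.674e-11 * 1.348673871e+36 / (3e8)^2 = 2.000e+09

2.000e+09 m


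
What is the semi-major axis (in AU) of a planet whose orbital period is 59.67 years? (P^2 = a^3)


a = P^(2/3) = 59.67^(2/3) = 15.2699

15.2699 AU


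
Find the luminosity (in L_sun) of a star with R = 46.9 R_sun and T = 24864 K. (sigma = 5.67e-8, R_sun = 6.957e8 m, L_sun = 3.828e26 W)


R = 46.9 * 6.957e8 m = 3.262833e+10 m. L = 4*pi*R^2*sigma*T^4 = 4*pi*(3.262833e+10)^2 * 5.67e-8 * 24864^4 = 2.899122747e+32 W. L/L_sun = 2.899122747e+32 / 3.828e26 = 757346.5902

757346.5902 L_sun


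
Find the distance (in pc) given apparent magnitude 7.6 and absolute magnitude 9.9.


d = 10^((m - M + 5)/5) = 10^((7.6 - 9.9 + 5)/5) = 3.4674

3.4674 pc


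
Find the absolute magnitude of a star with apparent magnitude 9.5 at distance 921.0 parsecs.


M = m - 5*log10(d) + 5 = 9.5 - 5*log10(921.0) + 5 = -0.3213

-0.3213


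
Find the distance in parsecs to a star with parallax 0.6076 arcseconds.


d = 1/p = 1/0.6076 = 1.6458

1.6458 pc


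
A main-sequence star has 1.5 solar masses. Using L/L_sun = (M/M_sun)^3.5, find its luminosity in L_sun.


L/L_sun = (M/M_sun)^3.5 = 1.5^3.5 = 4.1335

4.1335 L_sun


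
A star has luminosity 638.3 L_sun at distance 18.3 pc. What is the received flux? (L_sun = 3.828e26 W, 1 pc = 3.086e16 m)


F = L / (4*pi*d^2) = 2.443e+29 / (4*pi*(5.647e+17)^2) = 6.097e-08

6.097e-08 W/m^2


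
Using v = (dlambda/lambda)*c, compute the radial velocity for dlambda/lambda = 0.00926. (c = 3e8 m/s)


v = (dlambda/lambda) * c = 0.00926 * 3e8 = 2.778e+06

2.778e+06 m/s


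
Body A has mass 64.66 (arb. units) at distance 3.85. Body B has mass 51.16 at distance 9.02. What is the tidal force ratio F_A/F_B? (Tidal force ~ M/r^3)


Ratio = (M1/r1^3) / (M2/r2^3) = (64.66/3.85^3) / (51.16/9.02^3) = 16.2533

16.2533


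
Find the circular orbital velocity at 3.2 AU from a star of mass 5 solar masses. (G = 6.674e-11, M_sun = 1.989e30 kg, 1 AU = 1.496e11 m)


v = sqrt(GM/r) = sqrt(6.674e-11 * 9.945e+30 / 4.787e+11) = 37235.2873

37235.2873 m/s


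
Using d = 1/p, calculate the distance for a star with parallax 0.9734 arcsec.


d = 1/p = 1/0.9734 = 1.0273

1.0273 pc


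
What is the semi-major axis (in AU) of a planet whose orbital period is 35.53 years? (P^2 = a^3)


a = P^(2/3) = 35.53^(2/3) = 10.8076

10.8076 AU


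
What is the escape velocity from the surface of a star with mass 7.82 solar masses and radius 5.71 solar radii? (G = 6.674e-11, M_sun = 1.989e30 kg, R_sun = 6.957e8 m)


M = 7.82 * 1.989e30 kg = 1.555398e+31 kg; R = 5.71 * 6.957e8 m = 3.972447e+09 m. v_esc = sqrt(2GM/R) = sqrt(2 * 6.674e-11 * 1.555398e+31 / 3.972447e+09) = 722935.9325

722935.9325 m/s


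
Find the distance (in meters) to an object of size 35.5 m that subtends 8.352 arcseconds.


D = size / theta_rad, theta_rad = 8.352 * pi/(180*3600) = 4.049e-05, D = 876724.2124

876724.2124 m


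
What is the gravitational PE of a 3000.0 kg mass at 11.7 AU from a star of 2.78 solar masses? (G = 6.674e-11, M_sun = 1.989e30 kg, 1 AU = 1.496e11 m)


M = 2.78 * 1.989e30 kg = 5.52942e+30 kg; r = 11.7 AU * 1.496e11 m/AU = 1.75032e+12 m. U = -GM*m/r = -(6.674e-11 * 5.52942e+30 * 3000.0) / 1.75032e+12 = -6.325e+11

-6.325e+11 J


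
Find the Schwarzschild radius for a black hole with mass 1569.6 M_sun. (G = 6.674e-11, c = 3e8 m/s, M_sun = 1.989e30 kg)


M = 1569.6 * 1.989e30 kg = 3.1219344e+33 kg. rs = 2GM/c^2 = 2 * 6.674e-11 * 3.1219344e+33 / (3e8)^2 = 4.630e+06

4.630e+06 m


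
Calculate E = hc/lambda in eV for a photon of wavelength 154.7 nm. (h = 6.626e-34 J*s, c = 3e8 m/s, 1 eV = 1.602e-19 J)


E = hc/lambda = 6.626e-34 * 3e8 / 1.547e-07 = 1.285e-18 J = 8.0208 eV

8.0208 eV


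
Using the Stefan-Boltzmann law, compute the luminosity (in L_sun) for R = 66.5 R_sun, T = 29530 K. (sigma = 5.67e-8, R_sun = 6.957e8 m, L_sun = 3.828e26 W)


R = 66.5 * 6.957e8 m = 4.626405e+10 m. L = 4*pi*R^2*sigma*T^4 = 4*pi*(4.626405e+10)^2 * 5.67e-8 * 29530^4 = 1.159668894e+33 W. L/L_sun = 1.159668894e+33 / 3.828e26 = 3.029e+06

3.029e+06 L_sun


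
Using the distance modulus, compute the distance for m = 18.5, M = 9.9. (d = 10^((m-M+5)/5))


d = 10^((m - M + 5)/5) = 10^((18.5 - 9.9 + 5)/5) = 524.8075

524.8075 pc


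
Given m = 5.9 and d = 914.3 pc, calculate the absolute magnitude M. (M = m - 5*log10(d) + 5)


M = m - 5*log10(d) + 5 = 5.9 - 5*log10(914.3) + 5 = -3.9054

-3.9054


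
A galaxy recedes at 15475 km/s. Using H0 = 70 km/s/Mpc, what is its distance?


d = v / H0 = 15475 / 70 = 221.0714

221.0714 Mpc


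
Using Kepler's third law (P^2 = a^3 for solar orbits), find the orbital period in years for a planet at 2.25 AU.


P = a^(3/2) = 2.25^1.5 = 3.375

3.375 years


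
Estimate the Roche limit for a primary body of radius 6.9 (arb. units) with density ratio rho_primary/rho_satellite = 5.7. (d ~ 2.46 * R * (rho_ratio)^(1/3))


d_Roche = 2.46 * 6.9 * 5.7^(1/3) = 30.3209

30.3209


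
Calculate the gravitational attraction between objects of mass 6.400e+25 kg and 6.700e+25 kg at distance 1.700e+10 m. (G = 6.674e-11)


F = G*m1*m2/r^2 = 6.674e-11 * 6.400e+25 * 6.700e+25 / (1.700e+10)^2 = 6.674e-11 * 4.288e+51 / 2.890e+20 = 9.902e+20

9.902e+20 N


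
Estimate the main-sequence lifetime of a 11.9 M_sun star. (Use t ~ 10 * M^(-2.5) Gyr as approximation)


t = 10 * M^(-2.5) = 10 * 11.9^(-2.5) = 0.0205

0.0205 Gyr


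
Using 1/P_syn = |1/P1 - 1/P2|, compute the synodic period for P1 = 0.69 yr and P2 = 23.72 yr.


1/P_syn = |1/P1 - 1/P2| = |1/0.69 - 1/23.72| => P_syn = 0.7107

0.7107 years


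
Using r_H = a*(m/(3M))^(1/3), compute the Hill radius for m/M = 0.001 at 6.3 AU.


r_H = a * (m/3M)^(1/3) = 6.3 * (0.001/3)^(1/3) = 0.4368

0.4368 AU


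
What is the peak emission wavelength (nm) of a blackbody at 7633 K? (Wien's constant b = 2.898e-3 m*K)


lam_max = b / T = 2.898e-3 / 7633 = 3.797e-07 m = 379.6672 nm

379.6672 nm


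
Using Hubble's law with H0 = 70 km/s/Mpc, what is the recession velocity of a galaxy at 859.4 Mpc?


v = H0 * d = 70 * 859.4 = 60158.0

60158.0 km/s


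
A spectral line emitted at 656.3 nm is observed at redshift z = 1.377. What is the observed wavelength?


lam_obs = lam_emit * (1 + z) = 656.3 * (1 + 1.377) = 1560.0251

1560.0251 nm


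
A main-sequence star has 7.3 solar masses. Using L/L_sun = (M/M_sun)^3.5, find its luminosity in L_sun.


L/L_sun = (M/M_sun)^3.5 = 7.3^3.5 = 1051.0661

1051.0661 L_sun


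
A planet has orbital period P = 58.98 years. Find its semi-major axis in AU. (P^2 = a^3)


a = P^(2/3) = 58.98^(2/3) = 15.152

15.152 AU


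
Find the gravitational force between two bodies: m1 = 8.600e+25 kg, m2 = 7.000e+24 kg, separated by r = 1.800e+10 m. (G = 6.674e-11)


F = G*m1*m2/r^2 = 6.674e-11 * 8.600e+25 * 7.000e+24 / (1.800e+10)^2 = 6.674e-11 * 6.020e+50 / 3.240e+20 = 1.240e+20

1.240e+20 N


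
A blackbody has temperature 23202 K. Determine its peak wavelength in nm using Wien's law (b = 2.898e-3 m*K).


lam_max = b / T = 2.898e-3 / 23202 = 1.249e-07 m = 124.903 nm

124.903 nm


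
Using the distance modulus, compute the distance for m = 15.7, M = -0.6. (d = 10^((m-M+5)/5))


d = 10^((m - M + 5)/5) = 10^((15.7 - -0.6 + 5)/5) = 18197.0086

18197.0086 pc


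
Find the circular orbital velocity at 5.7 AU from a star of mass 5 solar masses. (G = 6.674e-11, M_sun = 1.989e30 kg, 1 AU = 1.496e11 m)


v = sqrt(GM/r) = sqrt(6.674e-11 * 9.945e+30 / 8.527e+11) = 27899.2334

27899.2334 m/s


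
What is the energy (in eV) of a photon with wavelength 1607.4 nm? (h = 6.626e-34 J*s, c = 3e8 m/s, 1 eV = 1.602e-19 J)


E = hc/lambda = 6.626e-34 * 3e8 / 1.607e-06 = 1.237e-19 J = 0.7719 eV

0.7719 eV


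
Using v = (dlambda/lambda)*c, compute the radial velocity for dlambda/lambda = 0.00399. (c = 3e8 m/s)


v = (dlambda/lambda) * c = 0.00399 * 3e8 = 1.197e+06

1.197e+06 m/s


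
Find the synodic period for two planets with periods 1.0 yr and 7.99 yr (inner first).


1/P_syn = |1/P1 - 1/P2| = |1/1.0 - 1/7.99| => P_syn = 1.1431

1.1431 years


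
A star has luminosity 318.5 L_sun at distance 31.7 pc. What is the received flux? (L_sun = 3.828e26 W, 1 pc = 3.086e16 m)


F = L / (4*pi*d^2) = 1.219e+29 / (4*pi*(9.783e+17)^2) = 1.014e-08

1.014e-08 W/m^2


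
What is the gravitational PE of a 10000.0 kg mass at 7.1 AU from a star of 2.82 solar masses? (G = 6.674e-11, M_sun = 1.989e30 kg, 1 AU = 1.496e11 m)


M = 2.82 * 1.989e30 kg = 5.60898e+30 kg; r = 7.1 AU * 1.496e11 m/AU = 1.06216e+12 m. U = -GM*m/r = -(6.674e-11 * 5.60898e+30 * 10000.0) / 1.06216e+12 = -3.524e+12

-3.524e+12 J


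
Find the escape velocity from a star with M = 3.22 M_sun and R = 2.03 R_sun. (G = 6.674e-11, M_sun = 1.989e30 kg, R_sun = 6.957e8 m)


M = 3.22 * 1.989e30 kg = 6.40458e+30 kg; R = 2.03 * 6.957e8 m = 1.412271e+09 m. v_esc = sqrt(2GM/R) = sqrt(2 * 6.674e-11 * 6.40458e+30 / 1.412271e+09) = 778026.5291

778026.5291 m/s


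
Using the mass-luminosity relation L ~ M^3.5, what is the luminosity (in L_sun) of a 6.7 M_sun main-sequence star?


L/L_sun = (M/M_sun)^3.5 = 6.7^3.5 = 778.5057

778.5057 L_sun


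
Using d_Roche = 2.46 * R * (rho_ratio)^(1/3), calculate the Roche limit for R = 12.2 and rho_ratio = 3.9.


d_Roche = 2.46 * 12.2 * 3.9^(1/3) = 47.2407

47.2407


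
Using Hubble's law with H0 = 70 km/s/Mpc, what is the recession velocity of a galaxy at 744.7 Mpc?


v = H0 * d = 70 * 744.7 = 52129.0

52129.0 km/s


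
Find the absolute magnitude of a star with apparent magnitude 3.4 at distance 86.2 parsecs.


M = m - 5*log10(d) + 5 = 3.4 - 5*log10(86.2) + 5 = -1.2775

-1.2775


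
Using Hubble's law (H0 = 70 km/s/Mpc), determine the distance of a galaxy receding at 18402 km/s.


d = v / H0 = 18402 / 70 = 262.8857

262.8857 Mpc


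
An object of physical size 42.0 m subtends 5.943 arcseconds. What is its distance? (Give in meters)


D = size / theta_rad, theta_rad = 5.943 * pi/(180*3600) = 2.881e-05, D = 1.458e+06

1.458e+06 m


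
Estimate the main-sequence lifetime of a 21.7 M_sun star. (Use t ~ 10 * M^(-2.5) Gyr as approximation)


t = 10 * M^(-2.5) = 10 * 21.7^(-2.5) = 0.0046

0.0046 Gyr


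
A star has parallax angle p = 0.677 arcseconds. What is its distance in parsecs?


d = 1/p = 1/0.677 = 1.4771

1.4771 pc


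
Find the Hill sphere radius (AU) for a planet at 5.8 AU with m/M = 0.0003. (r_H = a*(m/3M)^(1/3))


r_H = a * (m/3M)^(1/3) = 5.8 * (0.0003/3)^(1/3) = 0.2692

0.2692 AU


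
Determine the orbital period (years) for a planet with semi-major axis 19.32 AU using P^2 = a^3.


P = a^(3/2) = 19.32^1.5 = 84.9201

84.9201 years


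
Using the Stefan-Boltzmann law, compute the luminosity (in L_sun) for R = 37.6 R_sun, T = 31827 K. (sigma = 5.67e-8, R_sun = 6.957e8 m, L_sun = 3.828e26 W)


R = 37.6 * 6.957e8 m = 2.615832e+10 m. L = 4*pi*R^2*sigma*T^4 = 4*pi*(2.615832e+10)^2 * 5.67e-8 * 31827^4 = 5.002596052e+32 W. L/L_sun = 5.002596052e+32 / 3.828e26 = 1.307e+06

1.307e+06 L_sun


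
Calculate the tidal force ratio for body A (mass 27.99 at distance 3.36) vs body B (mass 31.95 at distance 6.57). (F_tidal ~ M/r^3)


Ratio = (M1/r1^3) / (M2/r2^3) = (27.99/3.36^3) / (31.95/6.57^3) = 6.5495

6.5495


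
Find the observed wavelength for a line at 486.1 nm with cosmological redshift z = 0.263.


lam_obs = lam_emit * (1 + z) = 486.1 * (1 + 0.263) = 613.9443

613.9443 nm


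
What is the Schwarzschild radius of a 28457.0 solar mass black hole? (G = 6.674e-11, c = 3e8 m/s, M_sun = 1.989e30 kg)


M = 28457.0 * 1.989e30 kg = 5.6600973e+34 kg. rs = 2GM/c^2 = 2 * 6.674e-11 * 5.6600973e+34 / (3e8)^2 = 8.395e+07

8.395e+07 m


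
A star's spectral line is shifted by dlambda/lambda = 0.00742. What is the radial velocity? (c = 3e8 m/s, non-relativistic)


v = (dlambda/lambda) * c = 0.00742 * 3e8 = 2.226e+06

2.226e+06 m/s


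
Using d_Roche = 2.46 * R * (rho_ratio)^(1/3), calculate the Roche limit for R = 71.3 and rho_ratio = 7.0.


d_Roche = 2.46 * 71.3 * 7.0^(1/3) = 335.5243

335.5243


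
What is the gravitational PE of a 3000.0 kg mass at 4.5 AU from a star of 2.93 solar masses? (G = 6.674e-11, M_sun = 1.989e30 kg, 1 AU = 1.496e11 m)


M = 2.93 * 1.989e30 kg = 5.82777e+30 kg; r = 4.5 AU * 1.496e11 m/AU = 6.732e+11 m. U = -GM*m/r = -(6.674e-11 * 5.82777e+30 * 3000.0) / 6.732e+11 = -1.733e+12

-1.733e+12 J


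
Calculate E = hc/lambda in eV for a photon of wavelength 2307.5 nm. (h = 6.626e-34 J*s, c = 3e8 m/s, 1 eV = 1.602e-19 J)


E = hc/lambda = 6.626e-34 * 3e8 / 2.308e-06 = 8.615e-20 J = 0.5377 eV

0.5377 eV


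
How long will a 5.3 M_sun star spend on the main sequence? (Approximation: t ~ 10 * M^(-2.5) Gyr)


t = 10 * M^(-2.5) = 10 * 5.3^(-2.5) = 0.1546

0.1546 Gyr


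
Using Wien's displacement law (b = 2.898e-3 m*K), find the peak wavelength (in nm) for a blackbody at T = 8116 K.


lam_max = b / T = 2.898e-3 / 8116 = 3.571e-07 m = 357.0724 nm

357.0724 nm


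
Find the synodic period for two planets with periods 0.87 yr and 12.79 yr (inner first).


1/P_syn = |1/P1 - 1/P2| = |1/0.87 - 1/12.79| => P_syn = 0.9335

0.9335 years


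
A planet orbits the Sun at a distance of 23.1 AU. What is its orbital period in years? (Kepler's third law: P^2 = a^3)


P = a^(3/2) = 23.1^1.5 = 111.0243

111.0243 years


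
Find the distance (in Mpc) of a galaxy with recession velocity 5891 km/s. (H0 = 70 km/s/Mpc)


d = v / H0 = 5891 / 70 = 84.1571

84.1571 Mpc


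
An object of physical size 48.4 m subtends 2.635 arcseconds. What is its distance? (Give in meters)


D = size / theta_rad, theta_rad = 2.635 * pi/(180*3600) = 1.277e-05, D = 3.789e+06

3.789e+06 m


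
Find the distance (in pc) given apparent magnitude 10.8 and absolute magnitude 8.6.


d = 10^((m - M + 5)/5) = 10^((10.8 - 8.6 + 5)/5) = 27.5423

27.5423 pc


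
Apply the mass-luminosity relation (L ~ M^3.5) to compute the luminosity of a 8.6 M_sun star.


L/L_sun = (M/M_sun)^3.5 = 8.6^3.5 = 1865.2823

1865.2823 L_sun


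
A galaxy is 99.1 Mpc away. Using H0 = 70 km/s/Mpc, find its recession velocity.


v = H0 * d = 70 * 99.1 = 6937.0

6937.0 km/s


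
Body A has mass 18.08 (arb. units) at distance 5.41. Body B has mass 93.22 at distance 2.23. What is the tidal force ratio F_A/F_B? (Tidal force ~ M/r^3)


Ratio = (M1/r1^3) / (M2/r2^3) = (18.08/5.41^3) / (93.22/2.23^3) = 0.0136

0.0136


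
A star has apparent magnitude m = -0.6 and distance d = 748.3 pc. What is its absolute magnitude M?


M = m - 5*log10(d) + 5 = -0.6 - 5*log10(748.3) + 5 = -9.9704

-9.9704


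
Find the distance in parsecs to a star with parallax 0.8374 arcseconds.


d = 1/p = 1/0.8374 = 1.1942

1.1942 pc


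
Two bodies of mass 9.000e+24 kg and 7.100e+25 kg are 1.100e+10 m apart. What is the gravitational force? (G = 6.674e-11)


F = G*m1*m2/r^2 = 6.674e-11 * 9.000e+24 * 7.100e+25 / (1.100e+10)^2 = 6.674e-11 * 6.390e+50 / 1.210e+20 = 3.525e+20

3.525e+20 N


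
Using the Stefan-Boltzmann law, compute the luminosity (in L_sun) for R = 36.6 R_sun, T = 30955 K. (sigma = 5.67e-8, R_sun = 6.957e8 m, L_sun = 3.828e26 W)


R = 36.6 * 6.957e8 m = 2.546262e+10 m. L = 4*pi*R^2*sigma*T^4 = 4*pi*(2.546262e+10)^2 * 5.67e-8 * 30955^4 = 4.241527956e+32 W. L/L_sun = 4.241527956e+32 / 3.828e26 = 1.108e+06

1.108e+06 L_sun


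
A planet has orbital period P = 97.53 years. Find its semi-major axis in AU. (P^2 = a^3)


a = P^(2/3) = 97.53^(2/3) = 21.1881

21.1881 AU


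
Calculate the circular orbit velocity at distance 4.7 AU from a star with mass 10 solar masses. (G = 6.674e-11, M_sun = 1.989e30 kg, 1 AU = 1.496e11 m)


v = sqrt(GM/r) = sqrt(6.674e-11 * 1.989e+31 / 7.031e+11) = 43450.5989

43450.5989 m/s


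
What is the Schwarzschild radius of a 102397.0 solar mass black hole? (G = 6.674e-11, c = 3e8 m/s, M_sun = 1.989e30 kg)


M = 102397.0 * 1.989e30 kg = 2.03667633e+35 kg. rs = 2GM/c^2 = 2 * 6.674e-11 * 2.03667633e+35 / (3e8)^2 = 3.021e+08

3.021e+08 m


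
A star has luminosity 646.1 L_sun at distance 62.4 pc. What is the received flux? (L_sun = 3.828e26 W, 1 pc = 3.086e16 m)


F = L / (4*pi*d^2) = 2.473e+29 / (4*pi*(1.926e+18)^2) = 5.308e-09

5.308e-09 W/m^2


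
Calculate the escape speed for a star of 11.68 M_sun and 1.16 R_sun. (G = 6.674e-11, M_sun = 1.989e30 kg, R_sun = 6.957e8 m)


M = 11.68 * 1.989e30 kg = 2.323152e+31 kg; R = 1.16 * 6.957e8 m = 8.07012e+08 m. v_esc = sqrt(2GM/R) = sqrt(2 * 6.674e-11 * 2.323152e+31 / 8.07012e+08) = 1.960e+06

1.960e+06 m/s


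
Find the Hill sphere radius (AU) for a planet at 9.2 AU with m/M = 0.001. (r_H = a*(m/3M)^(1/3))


r_H = a * (m/3M)^(1/3) = 9.2 * (0.001/3)^(1/3) = 0.6379

0.6379 AU


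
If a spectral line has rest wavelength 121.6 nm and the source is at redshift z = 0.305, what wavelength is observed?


lam_obs = lam_emit * (1 + z) = 121.6 * (1 + 0.305) = 158.688

158.688 nm


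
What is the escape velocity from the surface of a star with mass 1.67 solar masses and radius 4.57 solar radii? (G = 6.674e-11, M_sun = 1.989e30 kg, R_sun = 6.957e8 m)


M = 1.67 * 1.989e30 kg = 3.32163e+30 kg; R = 4.57 * 6.957e8 m = 3.179349e+09 m. v_esc = sqrt(2GM/R) = sqrt(2 * 6.674e-11 * 3.32163e+30 / 3.179349e+09) = 373434.6602

373434.6602 m/s


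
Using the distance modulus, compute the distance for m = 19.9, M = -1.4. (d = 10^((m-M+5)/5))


d = 10^((m - M + 5)/5) = 10^((19.9 - -1.4 + 5)/5) = 181970.0859

181970.0859 pc


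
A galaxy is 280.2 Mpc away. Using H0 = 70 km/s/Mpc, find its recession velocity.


v = H0 * d = 70 * 280.2 = 19614.0

19614.0 km/s


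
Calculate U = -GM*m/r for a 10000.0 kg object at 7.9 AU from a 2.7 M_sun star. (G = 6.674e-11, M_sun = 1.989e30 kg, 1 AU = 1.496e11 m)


M = 2.7 * 1.989e30 kg = 5.3703e+30 kg; r = 7.9 AU * 1.496e11 m/AU = 1.18184e+12 m. U = -GM*m/r = -(6.674e-11 * 5.3703e+30 * 10000.0) / 1.18184e+12 = -3.033e+12

-3.033e+12 J


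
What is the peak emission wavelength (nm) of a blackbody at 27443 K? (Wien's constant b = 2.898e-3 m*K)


lam_max = b / T = 2.898e-3 / 27443 = 1.056e-07 m = 105.6007 nm

105.6007 nm
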